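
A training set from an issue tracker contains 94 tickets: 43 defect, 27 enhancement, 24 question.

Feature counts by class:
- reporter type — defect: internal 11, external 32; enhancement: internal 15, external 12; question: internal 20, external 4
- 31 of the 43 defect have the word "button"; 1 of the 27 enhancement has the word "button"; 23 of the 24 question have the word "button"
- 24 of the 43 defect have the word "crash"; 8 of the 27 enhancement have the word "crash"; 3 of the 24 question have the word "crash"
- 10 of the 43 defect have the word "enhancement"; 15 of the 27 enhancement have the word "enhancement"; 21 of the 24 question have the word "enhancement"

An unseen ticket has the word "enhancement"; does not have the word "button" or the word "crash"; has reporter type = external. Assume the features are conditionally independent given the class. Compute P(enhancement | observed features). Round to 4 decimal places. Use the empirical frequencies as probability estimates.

defect: (43/94) × (32/43) × (12/43) × (19/43) × (10/43) ≈ 0.00976229
enhancement: (27/94) × (12/27) × (26/27) × (19/27) × (15/27) ≈ 0.0480596
question: (24/94) × (4/24) × (1/24) × (21/24) × (21/24) ≈ 0.00135749
P(enhancement | x) = 0.0480596 / 0.05917938 ≈ 0.8121

0.8121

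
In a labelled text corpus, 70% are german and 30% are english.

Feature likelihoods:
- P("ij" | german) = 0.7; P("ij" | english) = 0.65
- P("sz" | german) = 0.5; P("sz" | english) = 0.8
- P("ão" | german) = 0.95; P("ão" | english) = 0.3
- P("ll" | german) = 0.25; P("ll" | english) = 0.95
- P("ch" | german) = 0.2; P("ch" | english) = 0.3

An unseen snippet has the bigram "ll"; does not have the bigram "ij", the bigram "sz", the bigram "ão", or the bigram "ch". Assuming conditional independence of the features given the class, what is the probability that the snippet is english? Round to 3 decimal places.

german: 0.7 × (1−0.7) × (1−0.5) × (1−0.95) × 0.25 × (1−0.2) = 0.00105
english: 0.3 × (1−0.65) × (1−0.8) × (1−0.3) × 0.95 × (1−0.3) = 0.0097755
P(english | x) = 0.0097755 / 0.0108255 ≈ 0.903

0.903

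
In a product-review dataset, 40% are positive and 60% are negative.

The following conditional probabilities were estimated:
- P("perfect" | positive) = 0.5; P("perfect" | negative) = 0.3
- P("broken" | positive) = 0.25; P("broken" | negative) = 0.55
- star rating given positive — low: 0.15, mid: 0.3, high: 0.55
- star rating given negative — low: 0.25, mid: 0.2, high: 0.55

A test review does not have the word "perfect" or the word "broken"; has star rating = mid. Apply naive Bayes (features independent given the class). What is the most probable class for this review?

positive

positive: 0.4 × (1−0.5) × (1−0.25) × 0.3 = 0.045
negative: 0.6 × (1−0.3) × (1−0.55) × 0.2 = 0.0378
Highest score → positive.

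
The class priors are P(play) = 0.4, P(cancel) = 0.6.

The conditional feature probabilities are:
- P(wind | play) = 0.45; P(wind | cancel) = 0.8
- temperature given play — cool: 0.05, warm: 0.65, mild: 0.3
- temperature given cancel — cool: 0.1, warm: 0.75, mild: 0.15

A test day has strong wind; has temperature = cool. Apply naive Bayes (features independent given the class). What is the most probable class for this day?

cancel

play: 0.4 × 0.45 × 0.05 = 0.009
cancel: 0.6 × 0.8 × 0.1 = 0.048
Highest score → cancel.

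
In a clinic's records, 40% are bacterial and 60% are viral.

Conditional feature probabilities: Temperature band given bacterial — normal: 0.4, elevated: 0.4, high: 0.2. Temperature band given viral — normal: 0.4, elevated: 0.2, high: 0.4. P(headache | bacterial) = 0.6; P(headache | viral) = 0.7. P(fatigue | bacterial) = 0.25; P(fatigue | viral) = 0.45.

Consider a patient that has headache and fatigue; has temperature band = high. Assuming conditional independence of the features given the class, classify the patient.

viral

bacterial: 0.4 × 0.2 × 0.6 × 0.25 = 0.012
viral: 0.6 × 0.4 × 0.7 × 0.45 = 0.0756
Highest score → viral.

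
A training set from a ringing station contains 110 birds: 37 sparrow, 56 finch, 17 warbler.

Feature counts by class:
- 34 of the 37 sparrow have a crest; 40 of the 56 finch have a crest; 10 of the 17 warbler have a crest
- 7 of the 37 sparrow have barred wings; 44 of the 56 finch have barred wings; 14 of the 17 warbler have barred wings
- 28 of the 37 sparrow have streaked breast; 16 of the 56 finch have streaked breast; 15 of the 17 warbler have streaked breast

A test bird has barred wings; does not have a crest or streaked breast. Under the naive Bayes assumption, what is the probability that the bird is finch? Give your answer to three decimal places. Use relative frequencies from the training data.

0.917

sparrow: (37/110) × (3/37) × (7/37) × (9/37) ≈ 0.00125506
finch: (56/110) × (16/56) × (44/56) × (40/56) ≈ 0.0816327
warbler: (17/110) × (7/17) × (14/17) × (2/17) ≈ 0.00616546
P(finch | x) = 0.0816327 / 0.08905322 ≈ 0.917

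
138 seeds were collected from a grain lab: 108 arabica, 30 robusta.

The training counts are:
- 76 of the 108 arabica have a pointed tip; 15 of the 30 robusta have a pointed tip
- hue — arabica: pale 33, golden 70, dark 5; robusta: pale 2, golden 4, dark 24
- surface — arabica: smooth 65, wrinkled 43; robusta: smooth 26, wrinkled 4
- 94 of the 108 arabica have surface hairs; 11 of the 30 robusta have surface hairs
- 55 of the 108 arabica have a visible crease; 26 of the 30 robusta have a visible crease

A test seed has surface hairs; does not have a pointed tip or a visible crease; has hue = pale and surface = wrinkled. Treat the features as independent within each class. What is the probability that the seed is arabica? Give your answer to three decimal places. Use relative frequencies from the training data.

0.996

arabica: (108/138) × (32/108) × (33/108) × (43/108) × (94/108) × (53/108) ≈ 0.0120493
robusta: (30/138) × (15/30) × (2/30) × (4/30) × (11/30) × (4/30) ≈ 0.0000472356
P(arabica | x) = 0.0120493 / 0.0120965356 ≈ 0.996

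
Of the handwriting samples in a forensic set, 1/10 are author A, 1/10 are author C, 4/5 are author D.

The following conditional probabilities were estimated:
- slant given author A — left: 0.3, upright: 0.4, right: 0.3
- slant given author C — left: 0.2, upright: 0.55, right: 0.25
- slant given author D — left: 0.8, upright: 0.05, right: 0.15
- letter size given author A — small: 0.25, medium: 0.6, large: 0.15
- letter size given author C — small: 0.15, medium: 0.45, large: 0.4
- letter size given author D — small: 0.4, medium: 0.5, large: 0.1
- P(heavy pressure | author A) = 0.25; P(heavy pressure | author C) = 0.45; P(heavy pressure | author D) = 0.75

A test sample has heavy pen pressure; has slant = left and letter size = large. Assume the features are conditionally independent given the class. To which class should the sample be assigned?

author D

author A: 0.1 × 0.3 × 0.15 × 0.25 = 0.001125
author C: 0.1 × 0.2 × 0.4 × 0.45 = 0.0036
author D: 0.8 × 0.8 × 0.1 × 0.75 = 0.048
Highest score → author D.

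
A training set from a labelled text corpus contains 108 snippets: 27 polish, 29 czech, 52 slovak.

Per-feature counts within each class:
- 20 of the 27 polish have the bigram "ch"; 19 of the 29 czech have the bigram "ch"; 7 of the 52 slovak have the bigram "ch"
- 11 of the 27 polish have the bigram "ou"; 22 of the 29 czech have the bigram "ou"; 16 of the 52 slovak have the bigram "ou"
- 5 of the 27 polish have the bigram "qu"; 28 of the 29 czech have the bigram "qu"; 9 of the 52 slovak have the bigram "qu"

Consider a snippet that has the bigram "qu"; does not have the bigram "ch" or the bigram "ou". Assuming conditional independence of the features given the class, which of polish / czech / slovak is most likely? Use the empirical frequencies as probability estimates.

polish: (27/108) × (7/27) × (16/27) × (5/27) ≈ 0.00711274
czech: (29/108) × (10/29) × (7/29) × (28/29) ≈ 0.0215792
slovak: (52/108) × (45/52) × (36/52) × (9/52) ≈ 0.049926
Highest score → slovak.

slovak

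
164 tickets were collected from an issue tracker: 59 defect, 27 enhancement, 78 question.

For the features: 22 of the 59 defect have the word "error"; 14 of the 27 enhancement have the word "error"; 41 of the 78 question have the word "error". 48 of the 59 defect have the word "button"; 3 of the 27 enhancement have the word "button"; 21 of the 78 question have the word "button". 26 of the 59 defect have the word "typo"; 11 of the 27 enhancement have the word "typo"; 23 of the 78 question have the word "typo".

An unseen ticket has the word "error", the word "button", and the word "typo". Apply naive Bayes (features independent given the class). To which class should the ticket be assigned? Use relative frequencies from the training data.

defect

defect: (59/164) × (22/59) × (48/59) × (26/59) ≈ 0.0480938
enhancement: (27/164) × (14/27) × (3/27) × (11/27) ≈ 0.0038643
question: (78/164) × (41/78) × (21/78) × (23/78) ≈ 0.0198471
Highest score → defect.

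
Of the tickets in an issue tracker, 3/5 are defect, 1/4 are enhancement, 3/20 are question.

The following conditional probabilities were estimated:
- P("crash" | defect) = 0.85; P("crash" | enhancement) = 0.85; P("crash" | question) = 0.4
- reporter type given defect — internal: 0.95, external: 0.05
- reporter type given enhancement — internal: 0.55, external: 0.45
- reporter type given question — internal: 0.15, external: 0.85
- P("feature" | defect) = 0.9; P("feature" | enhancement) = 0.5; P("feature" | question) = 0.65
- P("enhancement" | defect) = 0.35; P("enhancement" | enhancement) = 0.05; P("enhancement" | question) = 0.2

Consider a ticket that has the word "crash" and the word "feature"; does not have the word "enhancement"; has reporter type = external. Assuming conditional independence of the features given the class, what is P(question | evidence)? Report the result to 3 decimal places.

0.305

defect: 0.6 × 0.85 × 0.05 × 0.9 × (1−0.35) = 0.0149175
enhancement: 0.25 × 0.85 × 0.45 × 0.5 × (1−0.05) = 0.045421875
question: 0.15 × 0.4 × 0.85 × 0.65 × (1−0.2) = 0.02652
P(question | x) = 0.02652 / 0.086859375 ≈ 0.305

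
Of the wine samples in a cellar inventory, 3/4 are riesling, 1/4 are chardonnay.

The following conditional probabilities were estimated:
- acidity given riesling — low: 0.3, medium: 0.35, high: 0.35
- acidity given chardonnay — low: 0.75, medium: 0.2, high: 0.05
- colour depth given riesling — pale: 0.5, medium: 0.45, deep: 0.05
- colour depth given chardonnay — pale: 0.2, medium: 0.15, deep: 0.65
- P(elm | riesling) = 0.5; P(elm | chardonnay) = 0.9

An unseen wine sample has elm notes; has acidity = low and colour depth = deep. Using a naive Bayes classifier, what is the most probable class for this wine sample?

riesling: 0.75 × 0.3 × 0.05 × 0.5 = 0.005625
chardonnay: 0.25 × 0.75 × 0.65 × 0.9 = 0.1096875
Highest score → chardonnay.

chardonnay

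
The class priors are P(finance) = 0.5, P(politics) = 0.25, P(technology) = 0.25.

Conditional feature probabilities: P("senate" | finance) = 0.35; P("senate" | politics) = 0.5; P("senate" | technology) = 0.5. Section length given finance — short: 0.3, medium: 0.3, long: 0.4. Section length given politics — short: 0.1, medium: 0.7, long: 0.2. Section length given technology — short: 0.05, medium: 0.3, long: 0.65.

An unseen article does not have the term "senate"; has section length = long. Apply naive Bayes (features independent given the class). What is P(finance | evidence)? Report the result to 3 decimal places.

finance: 0.5 × (1−0.35) × 0.4 = 0.13
politics: 0.25 × (1−0.5) × 0.2 = 0.025
technology: 0.25 × (1−0.5) × 0.65 = 0.08125
P(finance | x) = 0.13 / 0.23625 ≈ 0.550

0.550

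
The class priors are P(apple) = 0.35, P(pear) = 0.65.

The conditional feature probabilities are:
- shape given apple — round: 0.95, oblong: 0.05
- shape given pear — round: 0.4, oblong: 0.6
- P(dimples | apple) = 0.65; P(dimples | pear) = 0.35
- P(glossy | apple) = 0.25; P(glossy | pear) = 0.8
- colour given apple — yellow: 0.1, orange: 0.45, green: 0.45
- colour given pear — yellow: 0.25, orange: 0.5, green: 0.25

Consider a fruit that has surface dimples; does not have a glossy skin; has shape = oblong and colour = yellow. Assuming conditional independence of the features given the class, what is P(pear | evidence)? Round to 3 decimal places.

0.889

apple: 0.35 × 0.05 × 0.65 × (1−0.25) × 0.1 = 0.000853125
pear: 0.65 × 0.6 × 0.35 × (1−0.8) × 0.25 = 0.006825
P(pear | x) = 0.006825 / 0.007678125 ≈ 0.889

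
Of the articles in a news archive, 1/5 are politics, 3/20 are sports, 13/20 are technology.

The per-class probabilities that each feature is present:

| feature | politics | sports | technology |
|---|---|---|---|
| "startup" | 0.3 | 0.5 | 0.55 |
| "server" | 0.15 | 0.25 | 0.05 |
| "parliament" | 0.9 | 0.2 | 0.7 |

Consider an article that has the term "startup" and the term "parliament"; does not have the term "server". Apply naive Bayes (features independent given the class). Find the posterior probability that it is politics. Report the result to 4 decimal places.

politics: 0.2 × 0.3 × (1−0.15) × 0.9 = 0.0459
sports: 0.15 × 0.5 × (1−0.25) × 0.2 = 0.01125
technology: 0.65 × 0.55 × (1−0.05) × 0.7 = 0.2377375
P(politics | x) = 0.0459 / 0.2948875 ≈ 0.1557

0.1557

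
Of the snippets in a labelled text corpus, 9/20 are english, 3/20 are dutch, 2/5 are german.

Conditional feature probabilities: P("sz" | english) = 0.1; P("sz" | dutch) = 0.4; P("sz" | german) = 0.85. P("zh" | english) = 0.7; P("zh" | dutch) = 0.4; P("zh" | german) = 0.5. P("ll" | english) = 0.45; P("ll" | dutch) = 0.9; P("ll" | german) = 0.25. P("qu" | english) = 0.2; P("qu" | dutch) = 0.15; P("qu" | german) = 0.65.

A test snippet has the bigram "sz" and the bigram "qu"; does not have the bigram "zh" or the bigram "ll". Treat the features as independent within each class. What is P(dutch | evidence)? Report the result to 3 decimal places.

english: 0.45 × 0.1 × (1−0.7) × (1−0.45) × 0.2 = 0.001485
dutch: 0.15 × 0.4 × (1−0.4) × (1−0.9) × 0.15 = 0.00054
german: 0.4 × 0.85 × (1−0.5) × (1−0.25) × 0.65 = 0.082875
P(dutch | x) = 0.00054 / 0.0849 ≈ 0.006

0.006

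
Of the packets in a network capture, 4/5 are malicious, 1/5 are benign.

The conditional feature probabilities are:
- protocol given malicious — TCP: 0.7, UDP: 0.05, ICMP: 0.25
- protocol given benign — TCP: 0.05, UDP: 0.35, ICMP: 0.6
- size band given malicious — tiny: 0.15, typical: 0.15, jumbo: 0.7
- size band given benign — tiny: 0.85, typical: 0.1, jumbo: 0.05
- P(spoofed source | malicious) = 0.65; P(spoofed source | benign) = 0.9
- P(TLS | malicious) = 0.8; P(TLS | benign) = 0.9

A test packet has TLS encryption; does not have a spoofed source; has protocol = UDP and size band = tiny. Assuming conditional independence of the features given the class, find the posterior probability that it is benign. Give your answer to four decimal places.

malicious: 0.8 × 0.05 × 0.15 × (1−0.65) × 0.8 = 0.00168
benign: 0.2 × 0.35 × 0.85 × (1−0.9) × 0.9 = 0.005355
P(benign | x) = 0.005355 / 0.007035 ≈ 0.7612

0.7612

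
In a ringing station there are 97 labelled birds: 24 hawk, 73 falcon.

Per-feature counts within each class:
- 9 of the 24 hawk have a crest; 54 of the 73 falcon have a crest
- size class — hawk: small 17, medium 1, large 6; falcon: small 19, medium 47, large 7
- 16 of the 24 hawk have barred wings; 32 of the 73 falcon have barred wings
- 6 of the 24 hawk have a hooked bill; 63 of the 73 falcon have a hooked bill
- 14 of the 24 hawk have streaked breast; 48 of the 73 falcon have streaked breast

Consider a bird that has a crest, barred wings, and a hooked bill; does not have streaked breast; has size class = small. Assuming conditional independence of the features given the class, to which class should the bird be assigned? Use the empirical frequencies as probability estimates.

hawk: (24/97) × (9/24) × (17/24) × (16/24) × (6/24) × (10/24) ≈ 0.004564
falcon: (73/97) × (54/73) × (19/73) × (32/73) × (63/73) × (25/73) ≈ 0.0187722
Highest score → falcon.

falcon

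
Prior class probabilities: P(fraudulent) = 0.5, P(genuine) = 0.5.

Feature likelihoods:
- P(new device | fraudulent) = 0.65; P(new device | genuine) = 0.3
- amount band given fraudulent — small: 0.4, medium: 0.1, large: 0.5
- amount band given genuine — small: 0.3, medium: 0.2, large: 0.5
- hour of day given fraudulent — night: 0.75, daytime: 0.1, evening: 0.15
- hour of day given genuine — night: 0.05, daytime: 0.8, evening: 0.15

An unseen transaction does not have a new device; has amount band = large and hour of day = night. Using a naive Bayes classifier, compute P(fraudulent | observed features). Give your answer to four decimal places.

0.8824

fraudulent: 0.5 × (1−0.65) × 0.5 × 0.75 = 0.065625
genuine: 0.5 × (1−0.3) × 0.5 × 0.05 = 0.00875
P(fraudulent | x) = 0.065625 / 0.074375 ≈ 0.8824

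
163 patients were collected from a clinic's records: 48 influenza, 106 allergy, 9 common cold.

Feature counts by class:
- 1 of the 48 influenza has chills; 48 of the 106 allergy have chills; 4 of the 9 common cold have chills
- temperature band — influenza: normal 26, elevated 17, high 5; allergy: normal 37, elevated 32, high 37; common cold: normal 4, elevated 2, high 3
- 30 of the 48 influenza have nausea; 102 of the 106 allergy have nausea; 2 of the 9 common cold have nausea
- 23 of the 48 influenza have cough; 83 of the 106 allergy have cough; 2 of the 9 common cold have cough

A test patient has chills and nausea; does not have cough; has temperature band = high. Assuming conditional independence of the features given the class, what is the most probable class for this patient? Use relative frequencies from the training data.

influenza: (48/163) × (1/48) × (5/48) × (30/48) × (25/48) ≈ 0.000208027
allergy: (106/163) × (48/106) × (37/106) × (102/106) × (23/106) ≈ 0.0214618
common cold: (9/163) × (4/9) × (3/9) × (2/9) × (7/9) ≈ 0.00141382
Highest score → allergy.

allergy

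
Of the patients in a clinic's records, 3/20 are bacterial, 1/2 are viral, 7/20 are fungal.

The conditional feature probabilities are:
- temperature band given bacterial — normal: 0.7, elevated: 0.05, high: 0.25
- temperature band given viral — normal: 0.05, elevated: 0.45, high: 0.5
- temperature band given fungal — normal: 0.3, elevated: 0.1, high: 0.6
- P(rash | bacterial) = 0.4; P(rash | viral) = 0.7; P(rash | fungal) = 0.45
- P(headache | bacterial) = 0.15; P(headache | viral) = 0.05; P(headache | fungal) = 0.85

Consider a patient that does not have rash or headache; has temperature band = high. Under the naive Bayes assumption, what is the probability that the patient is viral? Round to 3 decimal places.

bacterial: 0.15 × 0.25 × (1−0.4) × (1−0.15) = 0.019125
viral: 0.5 × 0.5 × (1−0.7) × (1−0.05) = 0.07125
fungal: 0.35 × 0.6 × (1−0.45) × (1−0.85) = 0.017325
P(viral | x) = 0.07125 / 0.1077 ≈ 0.662

0.662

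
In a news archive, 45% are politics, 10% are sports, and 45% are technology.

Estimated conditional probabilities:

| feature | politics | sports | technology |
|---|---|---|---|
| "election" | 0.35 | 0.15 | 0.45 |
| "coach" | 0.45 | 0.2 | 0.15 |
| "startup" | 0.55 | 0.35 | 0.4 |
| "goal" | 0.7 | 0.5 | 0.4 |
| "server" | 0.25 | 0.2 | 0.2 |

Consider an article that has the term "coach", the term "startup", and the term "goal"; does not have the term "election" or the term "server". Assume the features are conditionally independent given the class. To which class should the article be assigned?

politics

politics: 0.45 × (1−0.35) × 0.45 × 0.55 × 0.7 × (1−0.25) = 0.03800671875
sports: 0.1 × (1−0.15) × 0.2 × 0.35 × 0.5 × (1−0.2) = 0.00238
technology: 0.45 × (1−0.45) × 0.15 × 0.4 × 0.4 × (1−0.2) = 0.004752
Highest score → politics.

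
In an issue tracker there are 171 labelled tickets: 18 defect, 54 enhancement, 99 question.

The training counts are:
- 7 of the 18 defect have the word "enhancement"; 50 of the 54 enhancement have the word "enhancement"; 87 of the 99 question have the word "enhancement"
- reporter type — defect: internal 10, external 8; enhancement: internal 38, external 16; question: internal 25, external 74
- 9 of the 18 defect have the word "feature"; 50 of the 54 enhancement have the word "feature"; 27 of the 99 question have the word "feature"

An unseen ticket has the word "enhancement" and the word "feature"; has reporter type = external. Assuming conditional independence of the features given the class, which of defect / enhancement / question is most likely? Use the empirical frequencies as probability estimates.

defect: (18/171) × (7/18) × (8/18) × (9/18) ≈ 0.00909682
enhancement: (54/171) × (50/54) × (16/54) × (50/54) ≈ 0.0802188
question: (99/171) × (87/99) × (74/99) × (27/99) ≈ 0.103717
Highest score → question.

question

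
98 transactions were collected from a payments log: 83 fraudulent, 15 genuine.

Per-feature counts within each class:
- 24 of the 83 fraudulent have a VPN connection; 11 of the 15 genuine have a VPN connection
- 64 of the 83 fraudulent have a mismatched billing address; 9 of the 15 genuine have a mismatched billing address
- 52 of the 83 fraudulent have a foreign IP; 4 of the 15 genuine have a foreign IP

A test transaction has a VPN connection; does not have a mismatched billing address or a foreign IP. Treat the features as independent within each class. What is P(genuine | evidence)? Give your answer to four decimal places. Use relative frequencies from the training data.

fraudulent: (83/98) × (24/83) × (19/83) × (31/83) ≈ 0.0209384
genuine: (15/98) × (11/15) × (6/15) × (11/15) ≈ 0.0329252
P(genuine | x) = 0.0329252 / 0.0538636 ≈ 0.6113

0.6113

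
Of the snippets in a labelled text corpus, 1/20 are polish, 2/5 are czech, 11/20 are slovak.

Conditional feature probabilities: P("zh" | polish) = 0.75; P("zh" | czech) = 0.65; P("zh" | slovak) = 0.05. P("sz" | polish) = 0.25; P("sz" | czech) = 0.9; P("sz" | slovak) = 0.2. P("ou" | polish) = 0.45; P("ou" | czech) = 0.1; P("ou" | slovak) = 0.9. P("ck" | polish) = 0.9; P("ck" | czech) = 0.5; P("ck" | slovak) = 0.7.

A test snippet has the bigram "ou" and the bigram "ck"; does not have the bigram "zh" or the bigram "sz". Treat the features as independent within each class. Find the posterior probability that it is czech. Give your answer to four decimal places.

0.0026

polish: 0.05 × (1−0.75) × (1−0.25) × 0.45 × 0.9 = 0.003796875
czech: 0.4 × (1−0.65) × (1−0.9) × 0.1 × 0.5 = 0.0007
slovak: 0.55 × (1−0.05) × (1−0.2) × 0.9 × 0.7 = 0.26334
P(czech | x) = 0.0007 / 0.267836875 ≈ 0.0026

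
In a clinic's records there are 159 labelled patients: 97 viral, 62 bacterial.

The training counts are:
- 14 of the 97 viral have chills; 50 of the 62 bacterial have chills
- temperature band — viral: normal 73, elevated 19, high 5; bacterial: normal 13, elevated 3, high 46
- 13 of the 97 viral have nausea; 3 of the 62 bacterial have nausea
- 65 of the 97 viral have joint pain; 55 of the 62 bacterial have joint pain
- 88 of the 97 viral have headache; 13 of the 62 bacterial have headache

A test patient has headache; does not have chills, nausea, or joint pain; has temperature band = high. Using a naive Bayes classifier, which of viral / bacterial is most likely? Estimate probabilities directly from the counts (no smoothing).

viral

viral: (97/159) × (83/97) × (5/97) × (84/97) × (32/97) × (88/97) ≈ 0.0069739
bacterial: (62/159) × (12/62) × (46/62) × (59/62) × (7/62) × (13/62) ≈ 0.00126145
Highest score → viral.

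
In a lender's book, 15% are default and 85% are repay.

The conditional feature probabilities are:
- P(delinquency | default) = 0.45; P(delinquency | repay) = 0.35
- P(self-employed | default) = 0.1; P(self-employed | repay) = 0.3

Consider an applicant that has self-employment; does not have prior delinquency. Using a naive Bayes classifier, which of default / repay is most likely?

repay

default: 0.15 × (1−0.45) × 0.1 = 0.00825
repay: 0.85 × (1−0.35) × 0.3 = 0.16575
Highest score → repay.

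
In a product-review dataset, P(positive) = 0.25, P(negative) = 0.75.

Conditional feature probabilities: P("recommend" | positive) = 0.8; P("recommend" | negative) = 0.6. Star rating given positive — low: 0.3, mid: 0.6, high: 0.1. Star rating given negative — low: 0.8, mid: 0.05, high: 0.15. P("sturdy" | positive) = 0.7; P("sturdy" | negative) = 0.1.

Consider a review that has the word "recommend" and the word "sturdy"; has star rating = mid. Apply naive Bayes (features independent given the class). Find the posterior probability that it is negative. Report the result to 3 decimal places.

0.026

positive: 0.25 × 0.8 × 0.6 × 0.7 = 0.084
negative: 0.75 × 0.6 × 0.05 × 0.1 = 0.00225
P(negative | x) = 0.00225 / 0.08625 ≈ 0.026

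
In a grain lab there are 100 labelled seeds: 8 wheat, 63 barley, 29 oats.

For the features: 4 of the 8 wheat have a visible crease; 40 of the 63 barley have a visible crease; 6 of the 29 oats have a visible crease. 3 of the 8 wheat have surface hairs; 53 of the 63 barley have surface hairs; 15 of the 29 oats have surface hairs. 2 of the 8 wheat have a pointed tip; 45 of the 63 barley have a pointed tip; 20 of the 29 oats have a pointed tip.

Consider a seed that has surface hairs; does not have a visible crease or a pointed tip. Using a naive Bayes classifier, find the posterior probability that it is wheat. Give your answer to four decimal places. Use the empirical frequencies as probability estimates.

0.1087

wheat: (8/100) × (4/8) × (3/8) × (6/8) = 0.01125
barley: (63/100) × (23/63) × (53/63) × (18/63) ≈ 0.0552834
oats: (29/100) × (23/29) × (15/29) × (9/29) ≈ 0.0369203
P(wheat | x) = 0.01125 / 0.1034537 ≈ 0.1087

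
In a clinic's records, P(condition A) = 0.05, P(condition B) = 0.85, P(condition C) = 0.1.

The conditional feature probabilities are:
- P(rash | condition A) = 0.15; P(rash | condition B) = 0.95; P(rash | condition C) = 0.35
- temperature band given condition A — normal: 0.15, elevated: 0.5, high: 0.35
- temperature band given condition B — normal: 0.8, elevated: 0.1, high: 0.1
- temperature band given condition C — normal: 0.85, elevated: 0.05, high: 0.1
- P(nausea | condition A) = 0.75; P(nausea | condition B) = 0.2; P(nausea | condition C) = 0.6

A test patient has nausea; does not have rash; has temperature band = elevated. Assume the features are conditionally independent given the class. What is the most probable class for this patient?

condition A: 0.05 × (1−0.15) × 0.5 × 0.75 = 0.0159375
condition B: 0.85 × (1−0.95) × 0.1 × 0.2 = 0.00085
condition C: 0.1 × (1−0.35) × 0.05 × 0.6 = 0.00195
Highest score → condition A.

condition A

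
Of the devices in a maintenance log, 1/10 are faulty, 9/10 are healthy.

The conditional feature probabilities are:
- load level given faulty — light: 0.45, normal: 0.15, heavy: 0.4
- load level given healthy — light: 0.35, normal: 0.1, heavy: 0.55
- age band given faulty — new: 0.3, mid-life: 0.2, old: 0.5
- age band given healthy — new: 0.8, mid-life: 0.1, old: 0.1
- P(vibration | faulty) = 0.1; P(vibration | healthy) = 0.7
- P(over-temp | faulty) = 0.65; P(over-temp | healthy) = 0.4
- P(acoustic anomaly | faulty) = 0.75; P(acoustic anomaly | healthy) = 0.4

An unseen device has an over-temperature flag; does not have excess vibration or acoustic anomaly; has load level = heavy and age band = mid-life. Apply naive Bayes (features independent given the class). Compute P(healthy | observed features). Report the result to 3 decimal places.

0.753

faulty: 0.1 × 0.4 × 0.2 × (1−0.1) × 0.65 × (1−0.75) = 0.00117
healthy: 0.9 × 0.55 × 0.1 × (1−0.7) × 0.4 × (1−0.4) = 0.003564
P(healthy | x) = 0.003564 / 0.004734 ≈ 0.753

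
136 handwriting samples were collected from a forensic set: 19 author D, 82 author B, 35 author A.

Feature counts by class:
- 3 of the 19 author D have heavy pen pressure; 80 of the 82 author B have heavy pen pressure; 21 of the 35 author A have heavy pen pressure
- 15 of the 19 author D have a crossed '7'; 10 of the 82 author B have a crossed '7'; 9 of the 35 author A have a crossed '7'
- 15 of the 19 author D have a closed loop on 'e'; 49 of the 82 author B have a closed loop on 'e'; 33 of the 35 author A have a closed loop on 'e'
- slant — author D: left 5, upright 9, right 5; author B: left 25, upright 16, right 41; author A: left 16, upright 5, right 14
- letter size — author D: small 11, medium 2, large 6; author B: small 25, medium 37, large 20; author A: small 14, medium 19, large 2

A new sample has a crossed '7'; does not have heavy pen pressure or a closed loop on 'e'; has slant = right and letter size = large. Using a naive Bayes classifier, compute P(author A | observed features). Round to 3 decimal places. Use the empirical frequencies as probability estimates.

author D: (19/136) × (16/19) × (15/19) × (4/19) × (5/19) × (6/19) ≈ 0.00162495
author B: (82/136) × (2/82) × (10/82) × (33/82) × (41/82) × (20/82) ≈ 0.0000880164
author A: (35/136) × (14/35) × (9/35) × (2/35) × (14/35) × (2/35) ≈ 0.0000345738
P(author A | x) = 0.0000345738 / 0.0017475402 ≈ 0.020

0.020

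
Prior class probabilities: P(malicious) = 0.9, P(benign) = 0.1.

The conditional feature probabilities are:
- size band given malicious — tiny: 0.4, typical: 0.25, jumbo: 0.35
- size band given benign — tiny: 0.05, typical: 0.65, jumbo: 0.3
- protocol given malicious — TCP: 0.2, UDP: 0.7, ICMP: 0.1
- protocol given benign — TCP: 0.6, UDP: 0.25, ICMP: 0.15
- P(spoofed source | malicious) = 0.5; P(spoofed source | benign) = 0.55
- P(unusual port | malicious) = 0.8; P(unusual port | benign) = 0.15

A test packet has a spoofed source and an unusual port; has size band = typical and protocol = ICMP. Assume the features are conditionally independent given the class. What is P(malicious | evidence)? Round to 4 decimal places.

malicious: 0.9 × 0.25 × 0.1 × 0.5 × 0.8 = 0.009
benign: 0.1 × 0.65 × 0.15 × 0.55 × 0.15 = 0.000804375
P(malicious | x) = 0.009 / 0.009804375 ≈ 0.9180

0.9180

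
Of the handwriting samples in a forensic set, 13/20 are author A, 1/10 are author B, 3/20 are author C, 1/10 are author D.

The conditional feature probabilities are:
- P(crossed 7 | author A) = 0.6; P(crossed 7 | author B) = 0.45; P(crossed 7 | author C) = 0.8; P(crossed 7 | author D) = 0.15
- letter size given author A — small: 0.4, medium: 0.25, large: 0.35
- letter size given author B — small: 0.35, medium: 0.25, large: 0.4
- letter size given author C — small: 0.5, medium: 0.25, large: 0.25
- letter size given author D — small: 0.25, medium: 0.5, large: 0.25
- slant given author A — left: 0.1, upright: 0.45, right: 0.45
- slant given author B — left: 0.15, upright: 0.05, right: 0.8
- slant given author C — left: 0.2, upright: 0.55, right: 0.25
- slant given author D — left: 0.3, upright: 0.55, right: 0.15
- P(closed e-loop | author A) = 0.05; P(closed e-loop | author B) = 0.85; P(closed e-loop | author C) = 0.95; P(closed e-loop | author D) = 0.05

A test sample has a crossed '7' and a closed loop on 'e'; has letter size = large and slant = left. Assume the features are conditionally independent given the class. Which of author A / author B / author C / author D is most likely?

author A: 0.65 × 0.6 × 0.35 × 0.1 × 0.05 = 0.0006825
author B: 0.1 × 0.45 × 0.4 × 0.15 × 0.85 = 0.002295
author C: 0.15 × 0.8 × 0.25 × 0.2 × 0.95 = 0.0057
author D: 0.1 × 0.15 × 0.25 × 0.3 × 0.05 = 0.00005625
Highest score → author C.

author C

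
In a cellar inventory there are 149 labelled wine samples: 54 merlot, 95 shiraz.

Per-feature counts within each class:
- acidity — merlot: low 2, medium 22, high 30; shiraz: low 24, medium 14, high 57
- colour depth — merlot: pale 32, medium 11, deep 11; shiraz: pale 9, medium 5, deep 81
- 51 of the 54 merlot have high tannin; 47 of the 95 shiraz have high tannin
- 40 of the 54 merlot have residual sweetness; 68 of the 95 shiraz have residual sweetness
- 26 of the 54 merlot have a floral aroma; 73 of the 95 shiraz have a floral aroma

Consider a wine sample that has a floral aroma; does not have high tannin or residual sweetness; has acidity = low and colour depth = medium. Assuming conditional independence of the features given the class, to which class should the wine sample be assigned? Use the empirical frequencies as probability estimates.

merlot: (54/149) × (2/54) × (11/54) × (3/54) × (14/54) × (26/54) ≈ 0.000018962
shiraz: (95/149) × (24/95) × (5/95) × (48/95) × (27/95) × (73/95) ≈ 0.000935467
Highest score → shiraz.

shiraz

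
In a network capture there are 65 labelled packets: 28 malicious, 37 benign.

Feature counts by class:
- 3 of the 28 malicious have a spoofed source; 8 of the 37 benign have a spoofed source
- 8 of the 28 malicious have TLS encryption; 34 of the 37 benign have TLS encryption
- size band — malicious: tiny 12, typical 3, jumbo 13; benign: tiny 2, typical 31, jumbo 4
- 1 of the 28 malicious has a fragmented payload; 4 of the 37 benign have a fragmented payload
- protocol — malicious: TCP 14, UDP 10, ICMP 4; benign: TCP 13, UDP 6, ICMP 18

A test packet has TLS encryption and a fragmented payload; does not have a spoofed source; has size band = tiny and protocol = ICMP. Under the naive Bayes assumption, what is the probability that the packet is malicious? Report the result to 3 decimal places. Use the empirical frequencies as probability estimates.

malicious: (28/65) × (25/28) × (8/28) × (12/28) × (1/28) × (4/28) ≈ 0.000240284
benign: (37/65) × (29/37) × (34/37) × (2/37) × (4/37) × (18/37) ≈ 0.00116552
P(malicious | x) = 0.000240284 / 0.001405804 ≈ 0.171

0.171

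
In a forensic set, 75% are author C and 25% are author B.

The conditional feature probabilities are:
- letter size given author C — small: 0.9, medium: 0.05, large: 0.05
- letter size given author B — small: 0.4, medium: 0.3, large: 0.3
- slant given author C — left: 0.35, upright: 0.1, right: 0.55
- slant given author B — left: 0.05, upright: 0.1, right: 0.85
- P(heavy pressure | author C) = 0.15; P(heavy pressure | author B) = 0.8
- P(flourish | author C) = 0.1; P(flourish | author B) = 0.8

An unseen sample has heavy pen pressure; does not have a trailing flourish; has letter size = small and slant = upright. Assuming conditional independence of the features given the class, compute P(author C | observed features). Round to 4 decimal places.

author C: 0.75 × 0.9 × 0.1 × 0.15 × (1−0.1) = 0.0091125
author B: 0.25 × 0.4 × 0.1 × 0.8 × (1−0.8) = 0.0016
P(author C | x) = 0.0091125 / 0.0107125 ≈ 0.8506

0.8506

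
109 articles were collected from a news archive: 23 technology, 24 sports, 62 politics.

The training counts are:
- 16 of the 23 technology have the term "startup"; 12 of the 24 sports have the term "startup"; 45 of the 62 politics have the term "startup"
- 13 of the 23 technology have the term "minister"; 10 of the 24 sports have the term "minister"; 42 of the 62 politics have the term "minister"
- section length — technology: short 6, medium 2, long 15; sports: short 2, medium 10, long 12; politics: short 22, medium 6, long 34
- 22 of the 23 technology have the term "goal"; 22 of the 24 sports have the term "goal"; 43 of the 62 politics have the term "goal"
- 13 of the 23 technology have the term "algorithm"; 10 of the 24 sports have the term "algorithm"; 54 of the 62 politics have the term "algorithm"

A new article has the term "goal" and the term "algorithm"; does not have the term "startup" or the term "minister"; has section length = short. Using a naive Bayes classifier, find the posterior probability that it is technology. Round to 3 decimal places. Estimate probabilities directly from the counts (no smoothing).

0.235

technology: (23/109) × (7/23) × (10/23) × (6/23) × (22/23) × (13/23) ≈ 0.00393802
sports: (24/109) × (12/24) × (14/24) × (2/24) × (22/24) × (10/24) ≈ 0.00204405
politics: (62/109) × (17/62) × (20/62) × (22/62) × (43/62) × (54/62) ≈ 0.0107838
P(technology | x) = 0.00393802 / 0.01676587 ≈ 0.235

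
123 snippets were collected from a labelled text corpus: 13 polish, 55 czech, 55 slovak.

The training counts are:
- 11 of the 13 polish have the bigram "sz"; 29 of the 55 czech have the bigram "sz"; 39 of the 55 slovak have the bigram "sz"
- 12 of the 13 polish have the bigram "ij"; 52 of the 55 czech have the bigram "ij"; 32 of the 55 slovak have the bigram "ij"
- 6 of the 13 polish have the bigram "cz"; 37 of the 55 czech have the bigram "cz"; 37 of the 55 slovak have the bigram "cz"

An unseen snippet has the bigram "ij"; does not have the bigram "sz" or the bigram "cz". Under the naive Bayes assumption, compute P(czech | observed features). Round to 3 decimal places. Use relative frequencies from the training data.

0.666

polish: (13/123) × (2/13) × (12/13) × (7/13) ≈ 0.00808197
czech: (55/123) × (26/55) × (52/55) × (18/55) ≈ 0.0654062
slovak: (55/123) × (16/55) × (32/55) × (18/55) ≈ 0.0247692
P(czech | x) = 0.0654062 / 0.09825737 ≈ 0.666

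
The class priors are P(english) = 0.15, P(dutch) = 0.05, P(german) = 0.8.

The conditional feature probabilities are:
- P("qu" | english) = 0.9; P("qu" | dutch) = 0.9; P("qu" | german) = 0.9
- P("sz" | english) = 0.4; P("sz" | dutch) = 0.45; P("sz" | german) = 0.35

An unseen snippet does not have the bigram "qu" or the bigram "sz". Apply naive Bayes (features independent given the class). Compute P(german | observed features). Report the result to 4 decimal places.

english: 0.15 × (1−0.9) × (1−0.4) = 0.009
dutch: 0.05 × (1−0.9) × (1−0.45) = 0.00275
german: 0.8 × (1−0.9) × (1−0.35) = 0.052
P(german | x) = 0.052 / 0.06375 ≈ 0.8157

0.8157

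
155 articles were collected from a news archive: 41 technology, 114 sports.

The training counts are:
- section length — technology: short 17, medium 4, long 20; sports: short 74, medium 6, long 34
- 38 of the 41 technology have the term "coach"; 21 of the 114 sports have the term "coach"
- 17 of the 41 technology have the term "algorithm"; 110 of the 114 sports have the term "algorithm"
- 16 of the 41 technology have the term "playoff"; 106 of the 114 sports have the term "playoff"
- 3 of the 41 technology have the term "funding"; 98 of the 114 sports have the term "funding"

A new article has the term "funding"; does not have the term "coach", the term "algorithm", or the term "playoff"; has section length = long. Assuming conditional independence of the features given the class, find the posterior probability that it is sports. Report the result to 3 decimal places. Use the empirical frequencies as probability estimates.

technology: (41/155) × (20/41) × (3/41) × (24/41) × (25/41) × (3/41) ≈ 0.000246579
sports: (114/155) × (34/114) × (93/114) × (4/114) × (8/114) × (98/114) ≈ 0.00037878
P(sports | x) = 0.00037878 / 0.000625359 ≈ 0.606

0.606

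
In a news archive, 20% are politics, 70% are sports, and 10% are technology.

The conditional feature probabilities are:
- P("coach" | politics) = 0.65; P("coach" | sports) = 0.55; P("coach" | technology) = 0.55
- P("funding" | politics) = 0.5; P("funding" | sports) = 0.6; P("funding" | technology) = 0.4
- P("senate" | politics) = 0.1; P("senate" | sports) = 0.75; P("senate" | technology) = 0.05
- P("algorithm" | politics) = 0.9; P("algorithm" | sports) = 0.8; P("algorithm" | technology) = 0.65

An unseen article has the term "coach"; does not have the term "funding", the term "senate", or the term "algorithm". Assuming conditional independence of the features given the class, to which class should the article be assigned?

technology

politics: 0.2 × 0.65 × (1−0.5) × (1−0.1) × (1−0.9) = 0.00585
sports: 0.7 × 0.55 × (1−0.6) × (1−0.75) × (1−0.8) = 0.0077
technology: 0.1 × 0.55 × (1−0.4) × (1−0.05) × (1−0.65) = 0.0109725
Highest score → technology.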